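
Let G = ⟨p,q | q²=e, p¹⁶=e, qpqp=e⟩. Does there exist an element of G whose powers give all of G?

Every cyclic group is abelian. But p·q = pq while q·p = p¹⁵q, so p·q ≠ q·p and G is not abelian. Hence G is not cyclic.

Answer: No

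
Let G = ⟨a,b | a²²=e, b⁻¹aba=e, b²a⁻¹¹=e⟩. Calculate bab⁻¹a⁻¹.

[b, a] = b·a·b⁻¹·a⁻¹.
  b · a = a¹⁰b⁻¹
  (a¹⁰b⁻¹) · (b⁻¹) = a²¹
  (a²¹) · (a²¹) = a²⁰

Answer: a²⁰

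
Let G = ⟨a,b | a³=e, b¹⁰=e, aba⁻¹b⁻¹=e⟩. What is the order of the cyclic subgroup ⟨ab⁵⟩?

|⟨ab⁵⟩| equals the order of ab⁵. Compute successive powers until reaching e:
  (ab⁵)¹ = ab⁵, (ab⁵)² = a², (ab⁵)³ = b⁵, (ab⁵)⁴ = a, (ab⁵)⁵ = a²b⁵, (ab⁵)⁶ = e.
The smallest positive k with (ab⁵)ᵏ = e is 6, so |⟨ab⁵⟩| = 6.

Answer: 6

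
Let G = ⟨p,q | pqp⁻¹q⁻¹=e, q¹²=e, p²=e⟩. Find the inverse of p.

The order of p is 2 (smallest k with pᵏ = e), so p⁻¹ = p¹ = p.
Check: p · p → p · p = e, giving e as required.

Answer: p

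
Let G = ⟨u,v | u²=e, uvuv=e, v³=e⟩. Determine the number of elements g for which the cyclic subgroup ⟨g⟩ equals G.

⟨g⟩ = G would require ord(g) = |G| = 6, but the maximum element order in G is 3 < 6. So G is not cyclic and no single element generates it: the count is 0.

Answer: 0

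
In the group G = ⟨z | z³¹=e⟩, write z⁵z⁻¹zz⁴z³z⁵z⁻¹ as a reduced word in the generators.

Multiply left to right, reducing at each step:
  (z⁵) · z⁻¹ = z⁴
  (z⁴) · z = z⁵
  (z⁵) · z⁴ = z⁹
  (z⁹) · z³ = z¹²
  (z¹²) · z⁵ = z¹⁷
  (z¹⁷) · z⁻¹ = z¹⁶

Answer: z¹⁶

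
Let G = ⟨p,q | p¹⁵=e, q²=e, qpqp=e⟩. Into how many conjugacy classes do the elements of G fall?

The conjugacy classes (representative and size) are:
  [e] (size 1), [p¹⁴] (size 2), [p²] (size 2), [p³] (size 2), [p⁴] (size 2), [p¹⁰] (size 2), [p⁹] (size 2), [p⁷] (size 2), [p¹³q] (size 15).
Class equation: 1 + 2 + 2 + 2 + 2 + 2 + 2 + 2 + 15 = 30 = |G|. So G has 9 conjugacy classes.

Answer: 9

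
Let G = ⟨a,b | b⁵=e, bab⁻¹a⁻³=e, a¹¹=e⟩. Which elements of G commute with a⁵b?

⟨a⁵b⟩ ⊆ C_G(a⁵b) since powers of a⁵b commute with a⁵b; so |C_G(a⁵b)| ≥ |⟨a⁵b⟩| = 5.
By orbit–stabilizer, |C_G(a⁵b)| = |G| / |conj. class of a⁵b| = 55 / 11 = 5.
The 5 elements commuting with a⁵b are {e, a²b⁴, a⁵b, a⁹b², a¹⁰b³}.

Answer: {e, a²b⁴, a⁵b, a⁹b², a¹⁰b³}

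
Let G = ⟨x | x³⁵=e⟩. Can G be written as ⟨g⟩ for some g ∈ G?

|G| = 35. The element x has order 35 (its powers give 35 distinct elements), so ⟨x⟩ = G and G is cyclic.

Answer: Yes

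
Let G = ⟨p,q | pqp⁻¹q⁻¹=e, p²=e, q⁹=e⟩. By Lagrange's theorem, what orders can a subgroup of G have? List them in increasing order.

|G| = 18 = 2 · 3². By Lagrange's theorem the order of any subgroup divides 18; the divisors of 18 are 1, 2, 3, 6, 9, 18.

Answer: 1, 2, 3, 6, 9, 18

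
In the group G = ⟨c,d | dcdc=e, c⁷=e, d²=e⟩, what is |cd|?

Compute successive powers until reaching e:
  (cd)¹ = cd, (cd)² = e.
The smallest positive k with (cd)ᵏ = e is 2.

Answer: 2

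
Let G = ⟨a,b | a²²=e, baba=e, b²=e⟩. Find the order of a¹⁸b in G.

Compute successive powers until reaching e:
  (a¹⁸b)¹ = a¹⁸b, (a¹⁸b)² = e.
The smallest positive k with (a¹⁸b)ᵏ = e is 2.

Answer: 2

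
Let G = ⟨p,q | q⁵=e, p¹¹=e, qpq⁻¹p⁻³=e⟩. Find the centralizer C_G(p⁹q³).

⟨p⁹q³⟩ ⊆ C_G(p⁹q³) since powers of p⁹q³ commute with p⁹q³; so |C_G(p⁹q³)| ≥ |⟨p⁹q³⟩| = 5.
By orbit–stabilizer, |C_G(p⁹q³)| = |G| / |conj. class of p⁹q³| = 55 / 11 = 5.
The 5 elements commuting with p⁹q³ are {e, p⁴q⁴, p⁷q², p¹⁰q, p⁹q³}.

Answer: {e, p⁴q⁴, p⁷q², p¹⁰q, p⁹q³}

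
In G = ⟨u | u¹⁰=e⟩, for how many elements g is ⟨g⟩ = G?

G is cyclic of order 10. An element generates G iff its order is 10, and a cyclic group of order 10 has exactly φ(10) = 4 such elements.

Answer: 4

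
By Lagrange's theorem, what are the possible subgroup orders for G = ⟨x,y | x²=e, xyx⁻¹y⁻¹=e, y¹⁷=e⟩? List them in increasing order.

|G| = 34 = 2 · 17. By Lagrange's theorem the order of any subgroup divides 34; the divisors of 34 are 1, 2, 17, 34.

Answer: 1, 2, 17, 34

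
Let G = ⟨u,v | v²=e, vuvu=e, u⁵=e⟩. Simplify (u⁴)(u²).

Compute (u⁴) · (u²) by multiplying left to right and reducing via the relations at each step:
  (u⁴) · u² = u

Answer: u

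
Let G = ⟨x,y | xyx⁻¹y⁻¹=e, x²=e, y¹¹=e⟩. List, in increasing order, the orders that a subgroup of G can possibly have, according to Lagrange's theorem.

|G| = 22 = 2 · 11. By Lagrange's theorem the order of any subgroup divides 22; the divisors of 22 are 1, 2, 11, 22.

Answer: 1, 2, 11, 22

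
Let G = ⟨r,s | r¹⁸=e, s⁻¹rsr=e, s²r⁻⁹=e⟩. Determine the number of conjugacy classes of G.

The conjugacy classes (representative and size) are:
  [e] (size 1), [r¹⁷] (size 2), [r¹⁶] (size 2), [r³] (size 2), [r¹⁴] (size 2), [r¹³] (size 2), [r¹²] (size 2), [r¹¹] (size 2), [r¹⁰] (size 2), [r⁹] (size 1), [r⁸s] (size 9), [rs] (size 9).
Class equation: 1 + 2 + 2 + 2 + 2 + 2 + 2 + 2 + 2 + 1 + 9 + 9 = 36 = |G|. So G has 12 conjugacy classes.

Answer: 12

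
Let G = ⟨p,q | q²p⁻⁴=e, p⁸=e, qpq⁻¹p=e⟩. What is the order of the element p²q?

Compute successive powers until reaching e:
  (p²q)¹ = p²q, (p²q)² = p⁴, (p²q)³ = p²q⁻¹, (p²q)⁴ = e.
The smallest positive k with (p²q)ᵏ = e is 4.

Answer: 4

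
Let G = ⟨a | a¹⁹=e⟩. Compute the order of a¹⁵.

Compute successive powers until reaching e:
  (a¹⁵)¹ = a¹⁵, (a¹⁵)² = a¹¹, (a¹⁵)³ = a⁷, (a¹⁵)⁴ = a³, (a¹⁵)⁵ = a¹⁸, (a¹⁵)⁶ = a¹⁴, (a¹⁵)⁷ = a¹⁰, (a¹⁵)⁸ = a⁶, (a¹⁵)⁹ = a², (a¹⁵)¹⁰ = a¹⁷, (a¹⁵)¹¹ = a¹³, (a¹⁵)¹² = a⁹, (a¹⁵)¹³ = a⁵, (a¹⁵)¹⁴ = a, (a¹⁵)¹⁵ = a¹⁶, (a¹⁵)¹⁶ = a¹², (a¹⁵)¹⁷ = a⁸, (a¹⁵)¹⁸ = a⁴, (a¹⁵)¹⁹ = e.
The smallest positive k with (a¹⁵)ᵏ = e is 19.

Answer: 19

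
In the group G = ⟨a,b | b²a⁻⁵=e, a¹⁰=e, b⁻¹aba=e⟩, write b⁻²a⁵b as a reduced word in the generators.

Multiply left to right, reducing at each step:
  (a⁵) · a⁵ = e
  e · b = b

Answer: b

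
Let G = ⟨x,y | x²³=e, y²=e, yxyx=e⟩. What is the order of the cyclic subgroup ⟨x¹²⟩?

|⟨x¹²⟩| equals the order of x¹². Compute successive powers until reaching e:
  (x¹²)¹ = x¹², (x¹²)² = x, (x¹²)³ = x¹³, (x¹²)⁴ = x², (x¹²)⁵ = x¹⁴, (x¹²)⁶ = x³, (x¹²)⁷ = x¹⁵, (x¹²)⁸ = x⁴, (x¹²)⁹ = x¹⁶, (x¹²)¹⁰ = x⁵, (x¹²)¹¹ = x¹⁷, (x¹²)¹² = x⁶, (x¹²)¹³ = x¹⁸, (x¹²)¹⁴ = x⁷, (x¹²)¹⁵ = x¹⁹, (x¹²)¹⁶ = x⁸, (x¹²)¹⁷ = x²⁰, (x¹²)¹⁸ = x⁹, (x¹²)¹⁹ = x²¹, (x¹²)²⁰ = x¹⁰, (x¹²)²¹ = x²², (x¹²)²² = x¹¹, (x¹²)²³ = e.
The smallest positive k with (x¹²)ᵏ = e is 23, so |⟨x¹²⟩| = 23.

Answer: 23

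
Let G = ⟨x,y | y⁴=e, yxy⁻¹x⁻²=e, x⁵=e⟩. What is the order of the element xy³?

Compute successive powers until reaching e:
  (xy³)¹ = xy³, (xy³)² = x⁴y², (xy³)³ = x³y, (xy³)⁴ = e.
The smallest positive k with (xy³)ᵏ = e is 4.

Answer: 4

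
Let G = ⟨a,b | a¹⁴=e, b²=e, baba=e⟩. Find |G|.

Enumerate words in the generators, reducing via the relations: the distinct elements are
  {a, b, e, ab, a², a³, a⁴, a⁵, a⁶, a⁷, a⁸, a⁹, a²b, a³b, a¹², a¹³, a¹¹, a¹⁰, a⁴b, a⁵b, a⁶b, a⁷b, a⁸b, a⁹b, a¹²b, a¹³b, a¹¹b, a¹⁰b}.
No further products give new elements, so |G| = 28.

Answer: 28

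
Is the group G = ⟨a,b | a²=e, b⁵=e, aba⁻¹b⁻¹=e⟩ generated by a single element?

|G| = 10. The element ab has order 10 (its powers give 10 distinct elements), so ⟨ab⟩ = G and G is cyclic.

Answer: Yes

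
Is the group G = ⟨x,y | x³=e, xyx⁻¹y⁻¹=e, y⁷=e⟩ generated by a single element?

|G| = 21. The element xy has order 21 (its powers give 21 distinct elements), so ⟨xy⟩ = G and G is cyclic.

Answer: Yes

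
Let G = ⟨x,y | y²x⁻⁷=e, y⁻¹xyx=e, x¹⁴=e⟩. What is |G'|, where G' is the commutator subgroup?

G' = [G, G] is generated by all commutators. The generator-pair commutators are: [x, y] = x².
The subgroup they normally generate is {e, x², x⁴, x⁶, x⁸, x¹⁰, x¹²}, of order 7.
Check: |G/G'| = 28/7 = 4 is the order of the abelianisation.

Answer: 7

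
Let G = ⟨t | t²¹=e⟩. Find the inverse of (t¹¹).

The order of (t¹¹) is 21 (smallest k with (t¹¹)ᵏ = e), so (t¹¹)⁻¹ = (t¹¹)²⁰ = t¹⁰.
Check: (t¹¹) · (t¹⁰) → (t¹¹) · t¹⁰ = e, giving e as required.

Answer: t¹⁰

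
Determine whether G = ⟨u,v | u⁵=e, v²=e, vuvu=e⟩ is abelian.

u·v = uv but v·u = u⁴v, so u·v ≠ v·u and G is not abelian.

Answer: No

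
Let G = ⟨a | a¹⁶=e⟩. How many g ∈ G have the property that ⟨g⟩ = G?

G is cyclic of order 16. An element generates G iff its order is 16, and a cyclic group of order 16 has exactly φ(16) = 8 such elements.

Answer: 8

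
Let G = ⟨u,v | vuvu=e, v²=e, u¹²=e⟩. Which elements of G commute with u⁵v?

⟨u⁵v⟩ ⊆ C_G(u⁵v) since powers of u⁵v commute with u⁵v; so |C_G(u⁵v)| ≥ |⟨u⁵v⟩| = 2.
By orbit–stabilizer, |C_G(u⁵v)| = |G| / |conj. class of u⁵v| = 24 / 6 = 4.
The 4 elements commuting with u⁵v are {e, u⁶, u¹¹v, u⁵v}.

Answer: {e, u⁶, u¹¹v, u⁵v}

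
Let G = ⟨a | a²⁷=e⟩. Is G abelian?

G has a single generator, so G is cyclic and hence abelian.

Answer: Yes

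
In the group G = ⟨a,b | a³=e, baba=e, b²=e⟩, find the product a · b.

Compute a · b by multiplying left to right and reducing via the relations at each step:
  a · b = ab

Answer: ab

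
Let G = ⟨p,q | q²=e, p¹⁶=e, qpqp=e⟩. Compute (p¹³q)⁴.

Compute successive powers of (p¹³q), reducing at each step:
  (p¹³q)²: (p¹³q) · p¹³ = q;   q · q = e
  (p¹³q)³: e · p¹³ = p¹³;   (p¹³) · q = p¹³q
  (p¹³q)⁴: (p¹³q) · p¹³ = q;   q · q = e

Answer: e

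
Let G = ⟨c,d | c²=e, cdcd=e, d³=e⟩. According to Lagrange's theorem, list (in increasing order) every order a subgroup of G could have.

|G| = 6 = 2 · 3. By Lagrange's theorem the order of any subgroup divides 6; the divisors of 6 are 1, 2, 3, 6.

Answer: 1, 2, 3, 6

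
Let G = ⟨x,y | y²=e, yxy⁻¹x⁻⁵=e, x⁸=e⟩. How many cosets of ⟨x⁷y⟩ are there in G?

First find ord(x⁷y) by computing successive powers:
  (x⁷y)¹ = x⁷y, (x⁷y)² = x², (x⁷y)³ = xy, (x⁷y)⁴ = x⁴, (x⁷y)⁵ = x³y, (x⁷y)⁶ = x⁶, (x⁷y)⁷ = x⁵y, (x⁷y)⁸ = e.
So |⟨x⁷y⟩| = ord(x⁷y) = 8. With |G| = 16, by Lagrange [G : ⟨x⁷y⟩] = 16/8 = 2.

Answer: 2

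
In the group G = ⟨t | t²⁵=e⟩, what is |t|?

Compute successive powers until reaching e:
  t¹ = t, t² = t², t³ = t³, t⁴ = t⁴, t⁵ = t⁵, t⁶ = t⁶, t⁷ = t⁷, t⁸ = t⁸, t⁹ = t⁹, t¹⁰ = t¹⁰, t¹¹ = t¹¹, t¹² = t¹², t¹³ = t¹³, t¹⁴ = t¹⁴, t¹⁵ = t¹⁵, t¹⁶ = t¹⁶, t¹⁷ = t¹⁷, t¹⁸ = t¹⁸, t¹⁹ = t¹⁹, t²⁰ = t²⁰, t²¹ = t²¹, t²² = t²², t²³ = t²³, t²⁴ = t²⁴, t²⁵ = e.
The smallest positive k with tᵏ = e is 25.

Answer: 25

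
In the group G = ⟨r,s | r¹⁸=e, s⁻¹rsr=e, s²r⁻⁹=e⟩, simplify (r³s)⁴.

Compute successive powers of (r³s), reducing at each step:
  (r³s)²: (r³s) · r³ = s;   s · s = r⁹
  (r³s)³: (r⁹) · r³ = r¹²;   (r¹²) · s = r³s⁻¹
  (r³s)⁴: (r³s⁻¹) · r³ = s⁻¹;   (s⁻¹) · s = e

Answer: e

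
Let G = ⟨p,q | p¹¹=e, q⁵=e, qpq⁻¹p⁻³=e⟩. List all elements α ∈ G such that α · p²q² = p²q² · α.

⟨p²q²⟩ ⊆ C_G(p²q²) since powers of p²q² commute with p²q²; so |C_G(p²q²)| ≥ |⟨p²q²⟩| = 5.
By orbit–stabilizer, |C_G(p²q²)| = |G| / |conj. class of p²q²| = 55 / 11 = 5.
The 5 elements commuting with p²q² are {e, pq³, p²q², p⁶q, p⁹q⁴}.

Answer: {e, pq³, p²q², p⁶q, p⁹q⁴}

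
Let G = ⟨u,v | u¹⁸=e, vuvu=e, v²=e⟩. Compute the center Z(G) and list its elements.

An element z ∈ Z(G) iff z commutes with every generator.
For example u⁹ is central: (u⁹)·u = u¹⁰ = u·(u⁹); (u⁹)·v = u⁹v = v·(u⁹).
Whereas u ∉ Z(G) since u·v = uv ≠ u¹⁷v = v·u.
Checking each of the 36 elements this way gives Z(G) = {e, u⁹}, of order 2.

Answer: {e, u⁹}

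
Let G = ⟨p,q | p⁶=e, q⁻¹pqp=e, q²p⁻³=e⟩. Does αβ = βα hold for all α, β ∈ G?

p·q = pq but q·p = p²q⁻¹, so p·q ≠ q·p and G is not abelian.

Answer: No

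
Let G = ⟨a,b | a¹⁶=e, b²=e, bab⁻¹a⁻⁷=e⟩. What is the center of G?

An element z ∈ Z(G) iff z commutes with every generator.
For example a⁸ is central: (a⁸)·a = a⁹ = a·(a⁸); (a⁸)·b = a⁸b = b·(a⁸).
Whereas a ∉ Z(G) since a·b = ab ≠ a⁷b = b·a.
Checking each of the 32 elements this way gives Z(G) = {e, a⁸}, of order 2.

Answer: {e, a⁸}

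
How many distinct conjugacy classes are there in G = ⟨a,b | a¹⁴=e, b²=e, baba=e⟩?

The conjugacy classes (representative and size) are:
  [e] (size 1), [a¹³] (size 2), [a²] (size 2), [a³] (size 2), [a¹⁰] (size 2), [a⁵] (size 2), [a⁸] (size 2), [a⁷] (size 1), [a⁶b] (size 7), [a⁹b] (size 7).
Class equation: 1 + 2 + 2 + 2 + 2 + 2 + 2 + 1 + 7 + 7 = 28 = |G|. So G has 10 conjugacy classes.

Answer: 10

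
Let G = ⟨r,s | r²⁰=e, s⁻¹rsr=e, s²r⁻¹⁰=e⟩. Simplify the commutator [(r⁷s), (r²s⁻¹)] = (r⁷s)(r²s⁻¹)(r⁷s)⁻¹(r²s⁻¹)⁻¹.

[(r⁷s), (r²s⁻¹)] = (r⁷s)·(r²s⁻¹)·(r⁷s)⁻¹·(r²s⁻¹)⁻¹.
  (r⁷s) · (r²s⁻¹) = r⁵
  (r⁵) · (r⁷s⁻¹) = r²s
  (r²s) · (r²s) = r¹⁰

Answer: r¹⁰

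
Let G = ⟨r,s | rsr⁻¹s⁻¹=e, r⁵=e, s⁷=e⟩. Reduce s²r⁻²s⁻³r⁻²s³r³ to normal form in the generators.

Multiply left to right, reducing at each step:
  (s²) · r⁻² = r³s²
  (r³s²) · s⁻³ = r³s⁶
  (r³s⁶) · r⁻² = rs⁶
  (rs⁶) · s³ = rs²
  (rs²) · r³ = r⁴s²

Answer: r⁴s²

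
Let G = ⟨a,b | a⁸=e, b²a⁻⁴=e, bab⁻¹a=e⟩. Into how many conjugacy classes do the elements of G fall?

The conjugacy classes (representative and size) are:
  [e] (size 1), [a⁷] (size 2), [a²] (size 2), [a⁵] (size 2), [a⁴] (size 1), [a²b⁻¹] (size 4), [a³b] (size 4).
Class equation: 1 + 2 + 2 + 2 + 1 + 4 + 4 = 16 = |G|. So G has 7 conjugacy classes.

Answer: 7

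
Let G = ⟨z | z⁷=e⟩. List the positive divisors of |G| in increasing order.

|G| = 7 = 7. By Lagrange's theorem the order of any subgroup divides 7; the divisors of 7 are 1, 7.

Answer: 1, 7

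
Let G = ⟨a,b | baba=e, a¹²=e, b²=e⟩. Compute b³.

Compute successive powers of b, reducing at each step:
  b²: b · b = e
  b³: e · b = b

Answer: b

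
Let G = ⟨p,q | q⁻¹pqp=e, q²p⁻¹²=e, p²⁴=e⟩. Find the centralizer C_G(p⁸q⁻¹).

⟨p⁸q⁻¹⟩ ⊆ C_G(p⁸q⁻¹) since powers of p⁸q⁻¹ commute with p⁸q⁻¹; so |C_G(p⁸q⁻¹)| ≥ |⟨p⁸q⁻¹⟩| = 4.
By orbit–stabilizer, |C_G(p⁸q⁻¹)| = |G| / |conj. class of p⁸q⁻¹| = 48 / 12 = 4.
The 4 elements commuting with p⁸q⁻¹ are {e, p¹², p⁸q, p⁸q⁻¹}.

Answer: {e, p¹², p⁸q, p⁸q⁻¹}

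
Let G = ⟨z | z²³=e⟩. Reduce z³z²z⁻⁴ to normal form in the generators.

Multiply left to right, reducing at each step:
  (z³) · z² = z⁵
  (z⁵) · z⁻⁴ = z

Answer: z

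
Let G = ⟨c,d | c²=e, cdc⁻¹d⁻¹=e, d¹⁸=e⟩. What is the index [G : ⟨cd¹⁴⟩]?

First find ord(cd¹⁴) by computing successive powers:
  (cd¹⁴)¹ = cd¹⁴, (cd¹⁴)² = d¹⁰, (cd¹⁴)³ = cd⁶, (cd¹⁴)⁴ = d², (cd¹⁴)⁵ = cd¹⁶, (cd¹⁴)⁶ = d¹², (cd¹⁴)⁷ = cd⁸, (cd¹⁴)⁸ = d⁴, (cd¹⁴)⁹ = c, (cd¹⁴)¹⁰ = d¹⁴, (cd¹⁴)¹¹ = cd¹⁰, (cd¹⁴)¹² = d⁶, (cd¹⁴)¹³ = cd², (cd¹⁴)¹⁴ = d¹⁶, (cd¹⁴)¹⁵ = cd¹², (cd¹⁴)¹⁶ = d⁸, (cd¹⁴)¹⁷ = cd⁴, (cd¹⁴)¹⁸ = e.
So |⟨cd¹⁴⟩| = ord(cd¹⁴) = 18. With |G| = 36, by Lagrange [G : ⟨cd¹⁴⟩] = 36/18 = 2.

Answer: 2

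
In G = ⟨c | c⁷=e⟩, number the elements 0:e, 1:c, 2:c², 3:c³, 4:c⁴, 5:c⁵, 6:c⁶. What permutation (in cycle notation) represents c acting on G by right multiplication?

(0 1 2 3 4 5 6)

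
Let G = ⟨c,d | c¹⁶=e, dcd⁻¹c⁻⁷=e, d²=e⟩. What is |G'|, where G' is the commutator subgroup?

G' = [G, G] is generated by all commutators. The generator-pair commutators are: [c, d] = c¹⁰.
The subgroup they normally generate is {e, c², c⁴, c⁶, c⁸, c¹⁰, c¹², c¹⁴}, of order 8.
Check: |G/G'| = 32/8 = 4 is the order of the abelianisation.

Answer: 8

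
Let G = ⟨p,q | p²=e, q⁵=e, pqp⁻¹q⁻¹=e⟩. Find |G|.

Enumerate words in the generators, reducing via the relations: the distinct elements are
  {e, p, q, pq, q², q³, q⁴, pq², pq³, pq⁴}.
No further products give new elements, so |G| = 10.

Answer: 10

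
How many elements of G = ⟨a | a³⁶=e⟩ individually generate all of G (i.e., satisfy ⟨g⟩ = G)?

G is cyclic of order 36. An element generates G iff its order is 36, and a cyclic group of order 36 has exactly φ(36) = 12 such elements.

Answer: 12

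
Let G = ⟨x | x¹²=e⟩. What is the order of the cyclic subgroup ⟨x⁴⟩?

|⟨x⁴⟩| equals the order of x⁴. Compute successive powers until reaching e:
  (x⁴)¹ = x⁴, (x⁴)² = x⁸, (x⁴)³ = e.
The smallest positive k with (x⁴)ᵏ = e is 3, so |⟨x⁴⟩| = 3.

Answer: 3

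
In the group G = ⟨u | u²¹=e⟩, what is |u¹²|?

Compute successive powers until reaching e:
  (u¹²)¹ = u¹², (u¹²)² = u³, (u¹²)³ = u¹⁵, (u¹²)⁴ = u⁶, (u¹²)⁵ = u¹⁸, (u¹²)⁶ = u⁹, (u¹²)⁷ = e.
The smallest positive k with (u¹²)ᵏ = e is 7.

Answer: 7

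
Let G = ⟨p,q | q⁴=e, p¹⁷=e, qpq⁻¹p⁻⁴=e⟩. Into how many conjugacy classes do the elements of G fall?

The conjugacy classes (representative and size) are:
  [e] (size 1), [p⁴] (size 4), [p²] (size 4), [p⁵] (size 4), [p¹¹] (size 4), [p⁷q] (size 17), [p³q²] (size 17), [p⁹q³] (size 17).
Class equation: 1 + 4 + 4 + 4 + 4 + 17 + 17 + 17 = 68 = |G|. So G has 8 conjugacy classes.

Answer: 8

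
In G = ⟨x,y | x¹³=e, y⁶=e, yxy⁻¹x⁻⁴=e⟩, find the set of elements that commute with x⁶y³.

⟨x⁶y³⟩ ⊆ C_G(x⁶y³) since powers of x⁶y³ commute with x⁶y³; so |C_G(x⁶y³)| ≥ |⟨x⁶y³⟩| = 2.
By orbit–stabilizer, |C_G(x⁶y³)| = |G| / |conj. class of x⁶y³| = 78 / 13 = 6.
The 6 elements commuting with x⁶y³ are {e, x⁴y, x²y⁴, x⁶y³, x⁷y², x¹²y⁵}.

Answer: {e, x⁴y, x²y⁴, x⁶y³, x⁷y², x¹²y⁵}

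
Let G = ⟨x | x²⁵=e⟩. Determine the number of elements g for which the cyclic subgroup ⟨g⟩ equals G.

G is cyclic of order 25. An element generates G iff its order is 25, and a cyclic group of order 25 has exactly φ(25) = 20 such elements.

Answer: 20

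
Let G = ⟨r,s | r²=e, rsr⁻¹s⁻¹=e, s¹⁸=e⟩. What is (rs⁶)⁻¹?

The order of (rs⁶) is 6 (smallest k with (rs⁶)ᵏ = e), so (rs⁶)⁻¹ = (rs⁶)⁵ = rs¹².
Check: (rs⁶) · (rs¹²) → (rs⁶) · r = s⁶;   (s⁶) · s¹² = e, giving e as required.

Answer: rs¹²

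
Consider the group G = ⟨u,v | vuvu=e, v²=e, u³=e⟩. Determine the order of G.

Enumerate words in the generators, reducing via the relations: the distinct elements are
  {e, u, v, uv, u², u²v}.
No further products give new elements, so |G| = 6.

Answer: 6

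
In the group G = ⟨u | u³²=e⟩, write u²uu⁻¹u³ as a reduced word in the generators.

Multiply left to right, reducing at each step:
  (u²) · u = u³
  (u³) · u⁻¹ = u²
  (u²) · u³ = u⁵

Answer: u⁵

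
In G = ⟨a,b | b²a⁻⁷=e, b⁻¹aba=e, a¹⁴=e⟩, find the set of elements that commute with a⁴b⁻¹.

⟨a⁴b⁻¹⟩ ⊆ C_G(a⁴b⁻¹) since powers of a⁴b⁻¹ commute with a⁴b⁻¹; so |C_G(a⁴b⁻¹)| ≥ |⟨a⁴b⁻¹⟩| = 4.
By orbit–stabilizer, |C_G(a⁴b⁻¹)| = |G| / |conj. class of a⁴b⁻¹| = 28 / 7 = 4.
The 4 elements commuting with a⁴b⁻¹ are {e, a⁷, a⁴b, a⁴b⁻¹}.

Answer: {e, a⁷, a⁴b, a⁴b⁻¹}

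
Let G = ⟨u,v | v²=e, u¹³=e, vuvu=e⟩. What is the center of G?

An element z ∈ Z(G) iff z commutes with every generator.
For example e is central: e·u = u = u·e; e·v = v = v·e.
Whereas u ∉ Z(G) since u·v = uv ≠ u¹²v = v·u.
Checking each of the 26 elements this way gives Z(G) = {e}, of order 1.

Answer: {e}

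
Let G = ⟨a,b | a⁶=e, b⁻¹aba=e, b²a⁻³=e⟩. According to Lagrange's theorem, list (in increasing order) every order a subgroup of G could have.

|G| = 12 = 2² · 3. By Lagrange's theorem the order of any subgroup divides 12; the divisors of 12 are 1, 2, 3, 4, 6, 12.

Answer: 1, 2, 3, 4, 6, 12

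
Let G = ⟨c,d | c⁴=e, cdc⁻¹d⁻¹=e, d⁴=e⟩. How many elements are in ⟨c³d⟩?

|⟨c³d⟩| equals the order of c³d. Compute successive powers until reaching e:
  (c³d)¹ = c³d, (c³d)² = c²d², (c³d)³ = cd³, (c³d)⁴ = e.
The smallest positive k with (c³d)ᵏ = e is 4, so |⟨c³d⟩| = 4.

Answer: 4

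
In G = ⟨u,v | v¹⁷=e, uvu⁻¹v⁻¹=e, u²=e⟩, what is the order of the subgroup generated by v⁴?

|⟨v⁴⟩| equals the order of v⁴. Compute successive powers until reaching e:
  (v⁴)¹ = v⁴, (v⁴)² = v⁸, (v⁴)³ = v¹², (v⁴)⁴ = v¹⁶, (v⁴)⁵ = v³, (v⁴)⁶ = v⁷, (v⁴)⁷ = v¹¹, (v⁴)⁸ = v¹⁵, (v⁴)⁹ = v², (v⁴)¹⁰ = v⁶, (v⁴)¹¹ = v¹⁰, (v⁴)¹² = v¹⁴, (v⁴)¹³ = v, (v⁴)¹⁴ = v⁵, (v⁴)¹⁵ = v⁹, (v⁴)¹⁶ = v¹³, (v⁴)¹⁷ = e.
The smallest positive k with (v⁴)ᵏ = e is 17, so |⟨v⁴⟩| = 17.

Answer: 17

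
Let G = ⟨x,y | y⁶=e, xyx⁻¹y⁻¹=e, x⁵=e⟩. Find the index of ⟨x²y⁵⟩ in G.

First find ord(x²y⁵) by computing successive powers:
  (x²y⁵)¹ = x²y⁵, (x²y⁵)² = x⁴y⁴, (x²y⁵)³ = xy³, (x²y⁵)⁴ = x³y², (x²y⁵)⁵ = y, (x²y⁵)⁶ = x², (x²y⁵)⁷ = x⁴y⁵, (x²y⁵)⁸ = xy⁴, (x²y⁵)⁹ = x³y³, (x²y⁵)¹⁰ = y², (x²y⁵)¹¹ = x²y, (x²y⁵)¹² = x⁴, (x²y⁵)¹³ = xy⁵, (x²y⁵)¹⁴ = x³y⁴, (x²y⁵)¹⁵ = y³, (x²y⁵)¹⁶ = x²y², (x²y⁵)¹⁷ = x⁴y, (x²y⁵)¹⁸ = x, (x²y⁵)¹⁹ = x³y⁵, (x²y⁵)²⁰ = y⁴, (x²y⁵)²¹ = x²y³, (x²y⁵)²² = x⁴y², (x²y⁵)²³ = xy, (x²y⁵)²⁴ = x³, (x²y⁵)²⁵ = y⁵, (x²y⁵)²⁶ = x²y⁴, (x²y⁵)²⁷ = x⁴y³, (x²y⁵)²⁸ = xy², (x²y⁵)²⁹ = x³y, (x²y⁵)³⁰ = e.
So |⟨x²y⁵⟩| = ord(x²y⁵) = 30. With |G| = 30, by Lagrange [G : ⟨x²y⁵⟩] = 30/30 = 1.

Answer: 1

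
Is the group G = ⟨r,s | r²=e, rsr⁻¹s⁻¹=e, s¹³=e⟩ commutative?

Each pair of generators commutes: r·s = rs = s·r. Since the generators pairwise commute, every element of G commutes with every other, so G is abelian.

Answer: Yes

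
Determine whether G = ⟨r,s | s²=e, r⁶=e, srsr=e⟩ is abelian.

r·s = rs but s·r = r⁵s, so r·s ≠ s·r and G is not abelian.

Answer: No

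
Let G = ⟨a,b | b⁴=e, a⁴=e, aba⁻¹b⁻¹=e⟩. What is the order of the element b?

Compute successive powers until reaching e:
  b¹ = b, b² = b², b³ = b³, b⁴ = e.
The smallest positive k with bᵏ = e is 4.

Answer: 4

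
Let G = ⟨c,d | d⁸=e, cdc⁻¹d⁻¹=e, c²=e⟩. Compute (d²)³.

Compute successive powers of (d²), reducing at each step:
  (d²)²: (d²) · d² = d⁴
  (d²)³: (d⁴) · d² = d⁶

Answer: d⁶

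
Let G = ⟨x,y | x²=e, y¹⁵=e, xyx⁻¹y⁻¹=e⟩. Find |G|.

Enumerate words in the generators, reducing via the relations: the distinct elements are
  {e, x, y, xy, y², y³, y⁴, y⁵, y⁶, y⁷, y⁸, y⁹, xy², xy³, xy⁴, xy⁵, xy⁶, xy⁷, xy⁸, xy⁹, y¹², y¹³, y¹¹, y¹⁰, y¹⁴, xy¹², xy¹³, xy¹¹, xy¹⁰, xy¹⁴}.
No further products give new elements, so |G| = 30.

Answer: 30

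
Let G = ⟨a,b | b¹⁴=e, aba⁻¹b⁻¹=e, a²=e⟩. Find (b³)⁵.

Compute successive powers of (b³), reducing at each step:
  (b³)²: (b³) · b³ = b⁶
  (b³)³: (b⁶) · b³ = b⁹
  (b³)⁴: (b⁹) · b³ = b¹²
  (b³)⁵: (b¹²) · b³ = b

Answer: b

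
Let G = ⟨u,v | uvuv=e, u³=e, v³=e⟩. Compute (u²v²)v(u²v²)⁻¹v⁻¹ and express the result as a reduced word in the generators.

[(u²v²), v] = (u²v²)·v·(u²v²)⁻¹·v⁻¹.
  (u²v²) · v = u²
  (u²) · (u²v²) = uv²
  (uv²) · (v²) = uv

Answer: uv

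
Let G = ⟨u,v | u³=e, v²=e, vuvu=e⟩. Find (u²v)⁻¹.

The order of (u²v) is 2 (smallest k with (u²v)ᵏ = e), so (u²v)⁻¹ = (u²v)¹ = u²v.
Check: (u²v) · (u²v) → (u²v) · u² = v;   v · v = e, giving e as required.

Answer: u²v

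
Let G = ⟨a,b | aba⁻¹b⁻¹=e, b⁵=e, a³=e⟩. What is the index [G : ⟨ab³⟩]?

First find ord(ab³) by computing successive powers:
  (ab³)¹ = ab³, (ab³)² = a²b, (ab³)³ = b⁴, (ab³)⁴ = ab², (ab³)⁵ = a², (ab³)⁶ = b³, (ab³)⁷ = ab, (ab³)⁸ = a²b⁴, (ab³)⁹ = b², (ab³)¹⁰ = a, (ab³)¹¹ = a²b³, (ab³)¹² = b, (ab³)¹³ = ab⁴, (ab³)¹⁴ = a²b², (ab³)¹⁵ = e.
So |⟨ab³⟩| = ord(ab³) = 15. With |G| = 15, by Lagrange [G : ⟨ab³⟩] = 15/15 = 1.

Answer: 1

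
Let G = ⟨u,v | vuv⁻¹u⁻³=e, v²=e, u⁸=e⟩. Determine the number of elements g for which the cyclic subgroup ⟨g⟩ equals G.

⟨g⟩ = G would require ord(g) = |G| = 16, but the maximum element order in G is 8 < 16. So G is not cyclic and no single element generates it: the count is 0.

Answer: 0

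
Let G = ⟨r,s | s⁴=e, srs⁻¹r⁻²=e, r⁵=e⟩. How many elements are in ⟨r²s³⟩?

|⟨r²s³⟩| equals the order of r²s³. Compute successive powers until reaching e:
  (r²s³)¹ = r²s³, (r²s³)² = r³s², (r²s³)³ = rs, (r²s³)⁴ = e.
The smallest positive k with (r²s³)ᵏ = e is 4, so |⟨r²s³⟩| = 4.

Answer: 4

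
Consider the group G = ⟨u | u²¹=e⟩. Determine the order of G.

G is generated by a single element, so G is cyclic. The relator gives u²¹ = e and no smaller power is forced to be e, so the 21 powers {e, u, u², u³, u⁴, u⁵, u⁶, u⁷, u⁸, u⁹, u²⁰, u¹², u¹³, u¹¹, u¹⁰, u¹⁴, u¹⁵, u¹⁶, u¹⁷, u¹⁸, u¹⁹} are distinct. Hence |G| = 21.

Answer: 21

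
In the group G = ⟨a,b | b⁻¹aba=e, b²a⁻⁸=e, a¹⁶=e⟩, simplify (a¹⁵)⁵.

Compute successive powers of (a¹⁵), reducing at each step:
  (a¹⁵)²: (a¹⁵) · a¹⁵ = a¹⁴
  (a¹⁵)³: (a¹⁴) · a¹⁵ = a¹³
  (a¹⁵)⁴: (a¹³) · a¹⁵ = a¹²
  (a¹⁵)⁵: (a¹²) · a¹⁵ = a¹¹

Answer: a¹¹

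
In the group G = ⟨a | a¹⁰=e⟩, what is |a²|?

Compute successive powers until reaching e:
  (a²)¹ = a², (a²)² = a⁴, (a²)³ = a⁶, (a²)⁴ = a⁸, (a²)⁵ = e.
The smallest positive k with (a²)ᵏ = e is 5.

Answer: 5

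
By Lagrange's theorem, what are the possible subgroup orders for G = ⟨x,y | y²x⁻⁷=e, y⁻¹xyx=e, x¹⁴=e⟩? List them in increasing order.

|G| = 28 = 2² · 7. By Lagrange's theorem the order of any subgroup divides 28; the divisors of 28 are 1, 2, 4, 7, 14, 28.

Answer: 1, 2, 4, 7, 14, 28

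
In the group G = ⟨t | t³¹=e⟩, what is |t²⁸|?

Compute successive powers until reaching e:
  (t²⁸)¹ = t²⁸, (t²⁸)² = t²⁵, (t²⁸)³ = t²², (t²⁸)⁴ = t¹⁹, (t²⁸)⁵ = t¹⁶, (t²⁸)⁶ = t¹³, (t²⁸)⁷ = t¹⁰, (t²⁸)⁸ = t⁷, (t²⁸)⁹ = t⁴, (t²⁸)¹⁰ = t, (t²⁸)¹¹ = t²⁹, (t²⁸)¹² = t²⁶, (t²⁸)¹³ = t²³, (t²⁸)¹⁴ = t²⁰, (t²⁸)¹⁵ = t¹⁷, (t²⁸)¹⁶ = t¹⁴, (t²⁸)¹⁷ = t¹¹, (t²⁸)¹⁸ = t⁸, (t²⁸)¹⁹ = t⁵, (t²⁸)²⁰ = t², (t²⁸)²¹ = t³⁰, (t²⁸)²² = t²⁷, (t²⁸)²³ = t²⁴, (t²⁸)²⁴ = t²¹, (t²⁸)²⁵ = t¹⁸, (t²⁸)²⁶ = t¹⁵, (t²⁸)²⁷ = t¹², (t²⁸)²⁸ = t⁹, (t²⁸)²⁹ = t⁶, (t²⁸)³⁰ = t³, (t²⁸)³¹ = e.
The smallest positive k with (t²⁸)ᵏ = e is 31.

Answer: 31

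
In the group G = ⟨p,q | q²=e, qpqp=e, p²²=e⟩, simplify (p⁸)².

Compute successive powers of (p⁸), reducing at each step:
  (p⁸)²: (p⁸) · p⁸ = p¹⁶

Answer: p¹⁶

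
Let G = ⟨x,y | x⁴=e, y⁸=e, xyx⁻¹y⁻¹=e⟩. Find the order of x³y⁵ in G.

Compute successive powers until reaching e:
  (x³y⁵)¹ = x³y⁵, (x³y⁵)² = x²y², (x³y⁵)³ = xy⁷, (x³y⁵)⁴ = y⁴, (x³y⁵)⁵ = x³y, (x³y⁵)⁶ = x²y⁶, (x³y⁵)⁷ = xy³, (x³y⁵)⁸ = e.
The smallest positive k with (x³y⁵)ᵏ = e is 8.

Answer: 8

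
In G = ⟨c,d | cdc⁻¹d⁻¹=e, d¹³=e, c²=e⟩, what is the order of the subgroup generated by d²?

|⟨d²⟩| equals the order of d². Compute successive powers until reaching e:
  (d²)¹ = d², (d²)² = d⁴, (d²)³ = d⁶, (d²)⁴ = d⁸, (d²)⁵ = d¹⁰, (d²)⁶ = d¹², (d²)⁷ = d, (d²)⁸ = d³, (d²)⁹ = d⁵, (d²)¹⁰ = d⁷, (d²)¹¹ = d⁹, (d²)¹² = d¹¹, (d²)¹³ = e.
The smallest positive k with (d²)ᵏ = e is 13, so |⟨d²⟩| = 13.

Answer: 13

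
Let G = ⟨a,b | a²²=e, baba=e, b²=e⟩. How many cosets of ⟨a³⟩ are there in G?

First find ord(a³) by computing successive powers:
  (a³)¹ = a³, (a³)² = a⁶, (a³)³ = a⁹, (a³)⁴ = a¹², (a³)⁵ = a¹⁵, (a³)⁶ = a¹⁸, (a³)⁷ = a²¹, (a³)⁸ = a², (a³)⁹ = a⁵, (a³)¹⁰ = a⁸, (a³)¹¹ = a¹¹, (a³)¹² = a¹⁴, (a³)¹³ = a¹⁷, (a³)¹⁴ = a²⁰, (a³)¹⁵ = a, (a³)¹⁶ = a⁴, (a³)¹⁷ = a⁷, (a³)¹⁸ = a¹⁰, (a³)¹⁹ = a¹³, (a³)²⁰ = a¹⁶, (a³)²¹ = a¹⁹, (a³)²² = e.
So |⟨a³⟩| = ord(a³) = 22. With |G| = 44, by Lagrange [G : ⟨a³⟩] = 44/22 = 2.

Answer: 2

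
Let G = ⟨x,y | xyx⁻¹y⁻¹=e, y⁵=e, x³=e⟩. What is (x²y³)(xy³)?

Compute (x²y³) · (xy³) by multiplying left to right and reducing via the relations at each step:
  (x²y³) · x = y³
  (y³) · y³ = y

Answer: y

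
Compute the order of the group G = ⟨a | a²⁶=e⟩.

G is generated by a single element, so G is cyclic. The relator gives a²⁶ = e and no smaller power is forced to be e, so the 26 powers {a, e, a², a³, a⁴, a⁵, a⁶, a⁷, a⁸, a⁹, a²², a²³, a²¹, a²⁰, a²⁴, a²⁵, a¹², a¹³, a¹¹, a¹⁰, a¹⁴, a¹⁵, a¹⁶, a¹⁷, a¹⁸, a¹⁹} are distinct. Hence |G| = 26.

Answer: 26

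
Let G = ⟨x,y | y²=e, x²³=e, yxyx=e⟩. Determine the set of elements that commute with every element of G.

An element z ∈ Z(G) iff z commutes with every generator.
For example e is central: e·x = x = x·e; e·y = y = y·e.
Whereas x ∉ Z(G) since x·y = xy ≠ x²²y = y·x.
Checking each of the 46 elements this way gives Z(G) = {e}, of order 1.

Answer: {e}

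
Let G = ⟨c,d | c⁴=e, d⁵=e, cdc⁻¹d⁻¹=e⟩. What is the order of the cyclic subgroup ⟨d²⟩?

|⟨d²⟩| equals the order of d². Compute successive powers until reaching e:
  (d²)¹ = d², (d²)² = d⁴, (d²)³ = d, (d²)⁴ = d³, (d²)⁵ = e.
The smallest positive k with (d²)ᵏ = e is 5, so |⟨d²⟩| = 5.

Answer: 5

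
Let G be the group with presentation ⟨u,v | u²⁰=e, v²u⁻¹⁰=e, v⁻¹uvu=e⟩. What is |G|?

Enumerate words in the generators, reducing via the relations: the distinct elements are
  {e, u, v, uv, u², u³, u⁴, u⁵, u⁶, u⁷, u⁸, u⁹, u²v, u³v, u¹², u¹³, u¹¹, u¹⁰, u¹⁴, u¹⁵, u¹⁶, u¹⁷, u¹⁸, u¹⁹, u⁴v, u⁵v, u⁶v, u⁷v, u⁸v, u⁹v, v⁻¹, uv⁻¹, u²v⁻¹, u³v⁻¹, u⁴v⁻¹, u⁵v⁻¹, u⁶v⁻¹, u⁷v⁻¹, u⁸v⁻¹, u⁹v⁻¹}.
No further products give new elements, so |G| = 40.

Answer: 40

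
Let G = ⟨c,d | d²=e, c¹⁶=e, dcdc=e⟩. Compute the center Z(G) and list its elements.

An element z ∈ Z(G) iff z commutes with every generator.
For example c⁸ is central: (c⁸)·c = c⁹ = c·(c⁸); (c⁸)·d = c⁸d = d·(c⁸).
Whereas c ∉ Z(G) since c·d = cd ≠ c¹⁵d = d·c.
Checking each of the 32 elements this way gives Z(G) = {e, c⁸}, of order 2.

Answer: {e, c⁸}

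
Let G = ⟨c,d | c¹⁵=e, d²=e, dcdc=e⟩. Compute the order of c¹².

Compute successive powers until reaching e:
  (c¹²)¹ = c¹², (c¹²)² = c⁹, (c¹²)³ = c⁶, (c¹²)⁴ = c³, (c¹²)⁵ = e.
The smallest positive k with (c¹²)ᵏ = e is 5.

Answer: 5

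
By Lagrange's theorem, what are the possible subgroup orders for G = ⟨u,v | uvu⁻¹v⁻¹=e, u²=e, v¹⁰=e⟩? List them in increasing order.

|G| = 20 = 2² · 5. By Lagrange's theorem the order of any subgroup divides 20; the divisors of 20 are 1, 2, 4, 5, 10, 20.

Answer: 1, 2, 4, 5, 10, 20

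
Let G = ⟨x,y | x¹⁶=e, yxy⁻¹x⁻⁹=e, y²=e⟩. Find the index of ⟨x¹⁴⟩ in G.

First find ord(x¹⁴) by computing successive powers:
  (x¹⁴)¹ = x¹⁴, (x¹⁴)² = x¹², (x¹⁴)³ = x¹⁰, (x¹⁴)⁴ = x⁸, (x¹⁴)⁵ = x⁶, (x¹⁴)⁶ = x⁴, (x¹⁴)⁷ = x², (x¹⁴)⁸ = e.
So |⟨x¹⁴⟩| = ord(x¹⁴) = 8. With |G| = 32, by Lagrange [G : ⟨x¹⁴⟩] = 32/8 = 4.

Answer: 4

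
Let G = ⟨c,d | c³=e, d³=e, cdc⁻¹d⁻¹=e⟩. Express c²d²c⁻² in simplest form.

Multiply left to right, reducing at each step:
  (c²) · d² = c²d²
  (c²d²) · c⁻² = d²

Answer: d²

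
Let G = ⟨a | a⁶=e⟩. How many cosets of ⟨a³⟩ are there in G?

First find ord(a³) by computing successive powers:
  (a³)¹ = a³, (a³)² = e.
So |⟨a³⟩| = ord(a³) = 2. With |G| = 6, by Lagrange [G : ⟨a³⟩] = 6/2 = 3.

Answer: 3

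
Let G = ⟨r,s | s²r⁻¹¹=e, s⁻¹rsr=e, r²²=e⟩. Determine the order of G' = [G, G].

G' = [G, G] is generated by all commutators. The generator-pair commutators are: [r, s] = r².
The subgroup they normally generate is {e, r², r⁴, r⁶, r⁸, r¹⁰, r¹², r¹⁴, r¹⁶, r¹⁸, r²⁰}, of order 11.
Check: |G/G'| = 44/11 = 4 is the order of the abelianisation.

Answer: 11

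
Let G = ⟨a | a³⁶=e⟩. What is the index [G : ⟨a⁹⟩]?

First find ord(a⁹) by computing successive powers:
  (a⁹)¹ = a⁹, (a⁹)² = a¹⁸, (a⁹)³ = a²⁷, (a⁹)⁴ = e.
So |⟨a⁹⟩| = ord(a⁹) = 4. With |G| = 36, by Lagrange [G : ⟨a⁹⟩] = 36/4 = 9.

Answer: 9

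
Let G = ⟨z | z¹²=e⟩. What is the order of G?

G is generated by a single element, so G is cyclic. The relator gives z¹² = e and no smaller power is forced to be e, so the 12 powers {e, z, z², z³, z⁴, z⁵, z⁶, z⁷, z⁸, z⁹, z¹¹, z¹⁰} are distinct. Hence |G| = 12.

Answer: 12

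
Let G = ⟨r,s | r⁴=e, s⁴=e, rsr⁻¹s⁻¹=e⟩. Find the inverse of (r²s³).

The order of (r²s³) is 4 (smallest k with (r²s³)ᵏ = e), so (r²s³)⁻¹ = (r²s³)³ = r²s.
Check: (r²s³) · (r²s) → (r²s³) · r² = s³;   (s³) · s = e, giving e as required.

Answer: r²s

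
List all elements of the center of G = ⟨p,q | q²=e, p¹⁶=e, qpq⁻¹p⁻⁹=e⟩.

An element z ∈ Z(G) iff z commutes with every generator.
For example p² is central: (p²)·p = p³ = p·(p²); (p²)·q = p²q = q·(p²).
Whereas p ∉ Z(G) since p·q = pq ≠ p⁹q = q·p.
Checking each of the 32 elements this way gives Z(G) = {e, p², p⁴, p⁶, p⁸, p¹⁰, p¹², p¹⁴}, of order 8.

Answer: {e, p², p⁴, p⁶, p⁸, p¹⁰, p¹², p¹⁴}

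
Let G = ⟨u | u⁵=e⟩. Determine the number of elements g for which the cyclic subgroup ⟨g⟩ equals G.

G is cyclic of order 5. An element generates G iff its order is 5, and a cyclic group of order 5 has exactly φ(5) = 4 such elements.

Answer: 4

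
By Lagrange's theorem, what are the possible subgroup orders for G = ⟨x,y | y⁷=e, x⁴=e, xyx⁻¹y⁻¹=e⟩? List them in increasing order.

|G| = 28 = 2² · 7. By Lagrange's theorem the order of any subgroup divides 28; the divisors of 28 are 1, 2, 4, 7, 14, 28.

Answer: 1, 2, 4, 7, 14, 28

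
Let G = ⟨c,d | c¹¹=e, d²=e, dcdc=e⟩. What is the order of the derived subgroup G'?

G' = [G, G] is generated by all commutators. The generator-pair commutators are: [c, d] = c².
The subgroup they normally generate is {e, c, c², c³, c⁴, c⁵, c⁶, c⁷, c⁸, c⁹, c¹⁰}, of order 11.
Check: |G/G'| = 22/11 = 2 is the order of the abelianisation.

Answer: 11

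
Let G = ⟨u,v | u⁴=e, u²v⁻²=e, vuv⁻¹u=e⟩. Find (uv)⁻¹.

The order of (uv) is 4 (smallest k with (uv)ᵏ = e), so (uv)⁻¹ = (uv)³ = uv⁻¹.
Check: (uv) · (uv⁻¹) → (uv) · u = v;   v · v⁻¹ = e, giving e as required.

Answer: uv⁻¹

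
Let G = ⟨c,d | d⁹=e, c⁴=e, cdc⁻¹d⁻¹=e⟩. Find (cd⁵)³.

Compute successive powers of (cd⁵), reducing at each step:
  (cd⁵)²: (cd⁵) · c = c²d⁵;   (c²d⁵) · d⁵ = c²d
  (cd⁵)³: (c²d) · c = c³d;   (c³d) · d⁵ = c³d⁶

Answer: c³d⁶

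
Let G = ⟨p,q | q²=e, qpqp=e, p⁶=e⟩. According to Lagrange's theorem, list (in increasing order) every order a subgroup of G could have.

|G| = 12 = 2² · 3. By Lagrange's theorem the order of any subgroup divides 12; the divisors of 12 are 1, 2, 3, 4, 6, 12.

Answer: 1, 2, 3, 4, 6, 12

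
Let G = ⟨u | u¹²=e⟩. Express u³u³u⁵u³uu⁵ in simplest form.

Multiply left to right, reducing at each step:
  (u³) · u³ = u⁶
  (u⁶) · u⁵ = u¹¹
  (u¹¹) · u³ = u²
  (u²) · u = u³
  (u³) · u⁵ = u⁸

Answer: u⁸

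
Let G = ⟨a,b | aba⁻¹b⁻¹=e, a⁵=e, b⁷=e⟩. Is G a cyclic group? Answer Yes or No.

|G| = 35. The element ab has order 35 (its powers give 35 distinct elements), so ⟨ab⟩ = G and G is cyclic.

Answer: Yes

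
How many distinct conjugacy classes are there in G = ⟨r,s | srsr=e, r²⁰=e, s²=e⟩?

The conjugacy classes (representative and size) are:
  [e] (size 1), [r] (size 2), [r¹⁸] (size 2), [r³] (size 2), [r⁴] (size 2), [r¹⁵] (size 2), [r¹⁴] (size 2), [r⁷] (size 2), [r¹²] (size 2), [r¹¹] (size 2), [r¹⁰] (size 1), [r¹⁸s] (size 10), [r⁵s] (size 10).
Class equation: 1 + 2 + 2 + 2 + 2 + 2 + 2 + 2 + 2 + 2 + 1 + 10 + 10 = 40 = |G|. So G has 13 conjugacy classes.

Answer: 13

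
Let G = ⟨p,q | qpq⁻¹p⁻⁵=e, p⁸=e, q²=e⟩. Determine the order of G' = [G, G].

G' = [G, G] is generated by all commutators. The generator-pair commutators are: [p, q] = p⁴.
The subgroup they normally generate is {e, p⁴}, of order 2.
Check: |G/G'| = 16/2 = 8 is the order of the abelianisation.

Answer: 2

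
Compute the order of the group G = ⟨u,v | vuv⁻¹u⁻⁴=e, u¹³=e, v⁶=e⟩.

Enumerate words in the generators, reducing via the relations: the distinct elements are
  {e, u, v, uv, u², u³, u⁴, u⁵, u⁶, u⁷, u⁸, u⁹, v², v³, v⁴, v⁵, uv², uv³, uv⁴, uv⁵, u²v, u³v, u¹², u¹¹, u¹⁰, u⁴v, u⁵v, u⁶v, u⁷v, u⁸v, u⁹v, u²v², u²v³, u²v⁴, u²v⁵, u³v², u³v³, u³v⁴, u³v⁵, u¹²v, u¹¹v, u¹⁰v, u⁴v², u⁴v³, u⁴v⁴, u⁴v⁵, u⁵v², u⁵v³, u⁵v⁴, u⁵v⁵, u⁶v², u⁶v³, u⁶v⁴, u⁶v⁵, u⁷v², u⁷v³, u⁷v⁴, u⁷v⁵, u⁸v², u⁸v³, u⁸v⁴, u⁸v⁵, u⁹v², u⁹v³, u⁹v⁴, u⁹v⁵, u¹²v², u¹²v³, u¹²v⁴, u¹²v⁵, u¹¹v², u¹¹v³, u¹¹v⁴, u¹¹v⁵, u¹⁰v², u¹⁰v³, u¹⁰v⁴, u¹⁰v⁵}.
No further products give new elements, so |G| = 78.

Answer: 78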